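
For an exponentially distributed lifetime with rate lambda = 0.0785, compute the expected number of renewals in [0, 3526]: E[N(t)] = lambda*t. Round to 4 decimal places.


lambda = 0.0785
t = 3526
E[N(t)] = lambda * t
E[N(t)] = 0.0785 * 3526
E[N(t)] = 276.791

276.791


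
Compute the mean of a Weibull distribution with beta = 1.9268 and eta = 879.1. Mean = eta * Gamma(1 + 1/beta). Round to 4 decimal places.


beta = 1.9268, eta = 879.1
1/beta = 0.519
1 + 1/beta = 1.519
Gamma(1.519) = 0.887
Mean = 879.1 * 0.887
Mean = 779.753

779.753


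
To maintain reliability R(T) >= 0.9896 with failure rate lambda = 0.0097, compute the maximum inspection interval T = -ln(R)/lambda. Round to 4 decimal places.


R_target = 0.9896
lambda = 0.0097
-ln(0.9896) = 0.0105
T = 0.0105 / 0.0097
T = 1.0778

1.0778


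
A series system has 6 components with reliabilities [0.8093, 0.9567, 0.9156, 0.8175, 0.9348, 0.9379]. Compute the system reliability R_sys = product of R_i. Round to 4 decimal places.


Components: [0.8093, 0.9567, 0.9156, 0.8175, 0.9348, 0.9379]
After component 1 (R=0.8093): product = 0.8093
After component 2 (R=0.9567): product = 0.7743
After component 3 (R=0.9156): product = 0.7089
After component 4 (R=0.8175): product = 0.5795
After component 5 (R=0.9348): product = 0.5417
After component 6 (R=0.9379): product = 0.5081
R_sys = 0.5081

0.5081


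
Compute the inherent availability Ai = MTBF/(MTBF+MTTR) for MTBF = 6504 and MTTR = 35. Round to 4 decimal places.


MTBF = 6504
MTTR = 35
MTBF + MTTR = 6539
Ai = 6504 / 6539
Ai = 0.9946

0.9946


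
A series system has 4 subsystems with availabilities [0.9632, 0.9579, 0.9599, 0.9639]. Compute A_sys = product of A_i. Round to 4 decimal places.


Subsystems: [0.9632, 0.9579, 0.9599, 0.9639]
After subsystem 1 (A=0.9632): product = 0.9632
After subsystem 2 (A=0.9579): product = 0.9226
After subsystem 3 (A=0.9599): product = 0.8857
After subsystem 4 (A=0.9639): product = 0.8537
A_sys = 0.8537

0.8537


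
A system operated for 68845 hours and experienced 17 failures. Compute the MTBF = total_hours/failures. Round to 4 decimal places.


total_hours = 68845
failures = 17
MTBF = 68845 / 17
MTBF = 4049.7059

4049.7059


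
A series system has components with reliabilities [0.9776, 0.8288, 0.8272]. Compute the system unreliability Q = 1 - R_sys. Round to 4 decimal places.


Components: [0.9776, 0.8288, 0.8272]
After component 1: product = 0.9776
After component 2: product = 0.8102
After component 3: product = 0.6702
R_sys = 0.6702
Q = 1 - 0.6702 = 0.3298

0.3298


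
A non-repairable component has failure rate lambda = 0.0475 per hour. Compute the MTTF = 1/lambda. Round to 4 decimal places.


lambda = 0.0475
MTTF = 1 / 0.0475
MTTF = 21.0526

21.0526


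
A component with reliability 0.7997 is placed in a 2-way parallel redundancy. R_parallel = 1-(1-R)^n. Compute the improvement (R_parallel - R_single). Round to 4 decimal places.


R_single = 0.7997, n = 2
1 - R_single = 0.2003
(1 - R_single)^n = 0.2003^2 = 0.0401
R_parallel = 1 - 0.0401 = 0.9599
Improvement = 0.9599 - 0.7997
Improvement = 0.1602

0.1602


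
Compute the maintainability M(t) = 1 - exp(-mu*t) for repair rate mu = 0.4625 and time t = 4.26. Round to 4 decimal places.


mu = 0.4625, t = 4.26
mu * t = 0.4625 * 4.26 = 1.9703
exp(-1.9703) = 0.1394
M(t) = 1 - 0.1394
M(t) = 0.8606

0.8606


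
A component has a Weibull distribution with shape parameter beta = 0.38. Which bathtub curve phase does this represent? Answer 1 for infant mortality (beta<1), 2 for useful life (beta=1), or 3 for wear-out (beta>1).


beta = 0.38
Compare beta to 1:
beta < 1 => infant mortality (phase 1)
beta = 1 => useful life (phase 2)
beta > 1 => wear-out (phase 3)
Since beta = 0.38, this is infant mortality (decreasing failure rate)
Phase = 1

1


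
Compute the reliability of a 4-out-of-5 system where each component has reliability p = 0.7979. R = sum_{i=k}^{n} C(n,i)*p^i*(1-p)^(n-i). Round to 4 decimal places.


k = 4, n = 5, p = 0.7979
i=4: C(5,4)=5 * 0.7979^4 * 0.2021^1 = 0.4096
i=5: C(5,5)=1 * 0.7979^5 * 0.2021^0 = 0.3234
R = sum of terms = 0.733

0.733


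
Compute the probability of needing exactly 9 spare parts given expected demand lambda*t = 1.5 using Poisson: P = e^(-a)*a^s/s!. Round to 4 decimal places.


a = 1.5, s = 9
e^(-a) = e^(-1.5) = 0.2231
a^s = 1.5^9 = 38.4434
s! = 362880
P = 0.2231 * 38.4434 / 362880
P = 0.0

0.0


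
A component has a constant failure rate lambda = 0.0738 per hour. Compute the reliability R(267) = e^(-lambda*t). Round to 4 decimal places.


lambda = 0.0738
t = 267
lambda * t = 19.7046
R(t) = e^(-19.7046)
R(t) = 0.0

0.0


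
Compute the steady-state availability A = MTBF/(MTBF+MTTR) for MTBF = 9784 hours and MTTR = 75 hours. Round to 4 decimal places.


MTBF = 9784
MTTR = 75
MTBF + MTTR = 9859
A = 9784 / 9859
A = 0.9924

0.9924


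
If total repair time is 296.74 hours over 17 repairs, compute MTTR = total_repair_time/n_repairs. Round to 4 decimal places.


total_repair_time = 296.74
n_repairs = 17
MTTR = 296.74 / 17
MTTR = 17.4553

17.4553


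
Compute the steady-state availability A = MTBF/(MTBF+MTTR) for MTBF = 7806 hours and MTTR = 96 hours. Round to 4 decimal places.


MTBF = 7806
MTTR = 96
MTBF + MTTR = 7902
A = 7806 / 7902
A = 0.9879

0.9879


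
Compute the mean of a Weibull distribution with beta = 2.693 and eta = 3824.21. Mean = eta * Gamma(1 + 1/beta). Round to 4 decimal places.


beta = 2.693, eta = 3824.21
1/beta = 0.3713
1 + 1/beta = 1.3713
Gamma(1.3713) = 0.8892
Mean = 3824.21 * 0.8892
Mean = 3400.505

3400.505


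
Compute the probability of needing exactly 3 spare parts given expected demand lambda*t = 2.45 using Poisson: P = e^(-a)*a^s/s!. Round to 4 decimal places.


a = 2.45, s = 3
e^(-a) = e^(-2.45) = 0.0863
a^s = 2.45^3 = 14.7061
s! = 6
P = 0.0863 * 14.7061 / 6
P = 0.2115

0.2115


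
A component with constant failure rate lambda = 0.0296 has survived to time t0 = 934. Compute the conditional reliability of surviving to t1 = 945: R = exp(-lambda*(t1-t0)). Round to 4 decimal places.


lambda = 0.0296
t0 = 934, t1 = 945
t1 - t0 = 11
lambda * (t1-t0) = 0.0296 * 11 = 0.3256
R = exp(-0.3256)
R = 0.7221

0.7221


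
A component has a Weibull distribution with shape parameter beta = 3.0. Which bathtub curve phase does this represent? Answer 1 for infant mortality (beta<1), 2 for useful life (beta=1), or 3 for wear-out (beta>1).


beta = 3.0
Compare beta to 1:
beta < 1 => infant mortality (phase 1)
beta = 1 => useful life (phase 2)
beta > 1 => wear-out (phase 3)
Since beta = 3.0, this is wear-out (increasing failure rate)
Phase = 3

3


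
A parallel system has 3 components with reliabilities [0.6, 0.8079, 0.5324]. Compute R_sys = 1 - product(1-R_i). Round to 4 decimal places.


Components: [0.6, 0.8079, 0.5324]
(1 - 0.6) = 0.4, running product = 0.4
(1 - 0.8079) = 0.1921, running product = 0.0768
(1 - 0.5324) = 0.4676, running product = 0.0359
Product of (1-R_i) = 0.0359
R_sys = 1 - 0.0359 = 0.9641

0.9641


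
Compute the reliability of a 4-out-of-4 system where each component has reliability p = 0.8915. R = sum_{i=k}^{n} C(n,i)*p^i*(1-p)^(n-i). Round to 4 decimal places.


k = 4, n = 4, p = 0.8915
i=4: C(4,4)=1 * 0.8915^4 * 0.1085^0 = 0.6317
R = sum of terms = 0.6317

0.6317


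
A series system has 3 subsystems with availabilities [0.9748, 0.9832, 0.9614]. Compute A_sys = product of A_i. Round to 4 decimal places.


Subsystems: [0.9748, 0.9832, 0.9614]
After subsystem 1 (A=0.9748): product = 0.9748
After subsystem 2 (A=0.9832): product = 0.9584
After subsystem 3 (A=0.9614): product = 0.9214
A_sys = 0.9214

0.9214


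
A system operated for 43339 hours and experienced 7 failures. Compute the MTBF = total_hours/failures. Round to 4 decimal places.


total_hours = 43339
failures = 7
MTBF = 43339 / 7
MTBF = 6191.2857

6191.2857


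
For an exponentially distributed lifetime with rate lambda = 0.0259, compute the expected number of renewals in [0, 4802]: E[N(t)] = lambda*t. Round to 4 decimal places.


lambda = 0.0259
t = 4802
E[N(t)] = lambda * t
E[N(t)] = 0.0259 * 4802
E[N(t)] = 124.3718

124.3718


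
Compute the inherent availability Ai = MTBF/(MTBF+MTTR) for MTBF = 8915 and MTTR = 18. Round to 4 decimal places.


MTBF = 8915
MTTR = 18
MTBF + MTTR = 8933
Ai = 8915 / 8933
Ai = 0.998

0.998


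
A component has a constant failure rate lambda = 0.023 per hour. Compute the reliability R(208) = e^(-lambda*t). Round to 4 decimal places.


lambda = 0.023
t = 208
lambda * t = 4.784
R(t) = e^(-4.784)
R(t) = 0.0084

0.0084


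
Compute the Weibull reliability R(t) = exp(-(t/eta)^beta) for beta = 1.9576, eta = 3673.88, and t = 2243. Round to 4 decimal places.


beta = 1.9576, eta = 3673.88, t = 2243
t/eta = 2243 / 3673.88 = 0.6105
(t/eta)^beta = 0.6105^1.9576 = 0.3806
R(t) = exp(-0.3806)
R(t) = 0.6834

0.6834


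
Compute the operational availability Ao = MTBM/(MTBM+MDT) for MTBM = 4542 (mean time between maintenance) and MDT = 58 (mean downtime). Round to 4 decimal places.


MTBM = 4542
MDT = 58
MTBM + MDT = 4600
Ao = 4542 / 4600
Ao = 0.9874

0.9874


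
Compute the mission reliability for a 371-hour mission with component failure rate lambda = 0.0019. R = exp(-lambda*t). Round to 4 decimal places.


lambda = 0.0019
mission_time = 371
lambda * t = 0.0019 * 371 = 0.7049
R = exp(-0.7049)
R = 0.4942

0.4942


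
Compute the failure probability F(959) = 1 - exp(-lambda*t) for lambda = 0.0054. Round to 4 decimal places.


lambda = 0.0054, t = 959
lambda * t = 5.1786
exp(-5.1786) = 0.0056
F(t) = 1 - 0.0056
F(t) = 0.9944

0.9944


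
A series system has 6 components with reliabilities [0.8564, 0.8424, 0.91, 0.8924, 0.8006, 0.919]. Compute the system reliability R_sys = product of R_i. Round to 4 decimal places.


Components: [0.8564, 0.8424, 0.91, 0.8924, 0.8006, 0.919]
After component 1 (R=0.8564): product = 0.8564
After component 2 (R=0.8424): product = 0.7214
After component 3 (R=0.91): product = 0.6565
After component 4 (R=0.8924): product = 0.5859
After component 5 (R=0.8006): product = 0.469
After component 6 (R=0.919): product = 0.431
R_sys = 0.431

0.431


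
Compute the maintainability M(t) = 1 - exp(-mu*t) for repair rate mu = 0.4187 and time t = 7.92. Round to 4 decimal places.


mu = 0.4187, t = 7.92
mu * t = 0.4187 * 7.92 = 3.3161
exp(-3.3161) = 0.0363
M(t) = 1 - 0.0363
M(t) = 0.9637

0.9637


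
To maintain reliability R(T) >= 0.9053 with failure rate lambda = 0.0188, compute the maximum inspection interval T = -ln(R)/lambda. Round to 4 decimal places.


R_target = 0.9053
lambda = 0.0188
-ln(0.9053) = 0.0995
T = 0.0995 / 0.0188
T = 5.292

5.292


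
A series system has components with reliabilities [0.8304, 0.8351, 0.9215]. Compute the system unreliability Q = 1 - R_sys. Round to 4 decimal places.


Components: [0.8304, 0.8351, 0.9215]
After component 1: product = 0.8304
After component 2: product = 0.6935
After component 3: product = 0.639
R_sys = 0.639
Q = 1 - 0.639 = 0.361

0.361


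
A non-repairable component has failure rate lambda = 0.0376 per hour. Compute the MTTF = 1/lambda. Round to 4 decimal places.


lambda = 0.0376
MTTF = 1 / 0.0376
MTTF = 26.5957

26.5957


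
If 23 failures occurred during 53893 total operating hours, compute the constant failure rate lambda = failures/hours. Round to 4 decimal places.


failures = 23
total_hours = 53893
lambda = 23 / 53893
lambda = 0.0004

0.0004


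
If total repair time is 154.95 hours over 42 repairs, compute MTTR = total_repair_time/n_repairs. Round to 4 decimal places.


total_repair_time = 154.95
n_repairs = 42
MTTR = 154.95 / 42
MTTR = 3.6893

3.6893


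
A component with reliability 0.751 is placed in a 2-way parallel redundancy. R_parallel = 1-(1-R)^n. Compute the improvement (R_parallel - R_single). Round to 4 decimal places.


R_single = 0.751, n = 2
1 - R_single = 0.249
(1 - R_single)^n = 0.249^2 = 0.062
R_parallel = 1 - 0.062 = 0.938
Improvement = 0.938 - 0.751
Improvement = 0.187

0.187


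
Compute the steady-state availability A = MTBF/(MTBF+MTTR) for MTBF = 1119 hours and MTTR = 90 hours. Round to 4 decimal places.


MTBF = 1119
MTTR = 90
MTBF + MTTR = 1209
A = 1119 / 1209
A = 0.9256

0.9256


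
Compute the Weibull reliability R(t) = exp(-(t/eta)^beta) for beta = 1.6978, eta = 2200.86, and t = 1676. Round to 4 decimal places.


beta = 1.6978, eta = 2200.86, t = 1676
t/eta = 1676 / 2200.86 = 0.7615
(t/eta)^beta = 0.7615^1.6978 = 0.6297
R(t) = exp(-0.6297)
R(t) = 0.5328

0.5328


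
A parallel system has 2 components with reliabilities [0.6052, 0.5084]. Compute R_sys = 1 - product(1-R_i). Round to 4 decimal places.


Components: [0.6052, 0.5084]
(1 - 0.6052) = 0.3948, running product = 0.3948
(1 - 0.5084) = 0.4916, running product = 0.1941
Product of (1-R_i) = 0.1941
R_sys = 1 - 0.1941 = 0.8059

0.8059


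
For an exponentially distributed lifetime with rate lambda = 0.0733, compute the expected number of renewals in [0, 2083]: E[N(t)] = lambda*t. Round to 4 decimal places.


lambda = 0.0733
t = 2083
E[N(t)] = lambda * t
E[N(t)] = 0.0733 * 2083
E[N(t)] = 152.6839

152.6839


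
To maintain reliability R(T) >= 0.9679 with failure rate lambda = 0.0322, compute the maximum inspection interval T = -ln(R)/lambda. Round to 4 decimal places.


R_target = 0.9679
lambda = 0.0322
-ln(0.9679) = 0.0326
T = 0.0326 / 0.0322
T = 1.0132

1.0132


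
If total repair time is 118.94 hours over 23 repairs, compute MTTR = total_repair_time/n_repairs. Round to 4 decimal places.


total_repair_time = 118.94
n_repairs = 23
MTTR = 118.94 / 23
MTTR = 5.1713

5.1713


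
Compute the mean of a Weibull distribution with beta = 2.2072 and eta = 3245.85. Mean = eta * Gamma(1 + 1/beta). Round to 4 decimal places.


beta = 2.2072, eta = 3245.85
1/beta = 0.4531
1 + 1/beta = 1.4531
Gamma(1.4531) = 0.8856
Mean = 3245.85 * 0.8856
Mean = 2874.6375

2874.6375


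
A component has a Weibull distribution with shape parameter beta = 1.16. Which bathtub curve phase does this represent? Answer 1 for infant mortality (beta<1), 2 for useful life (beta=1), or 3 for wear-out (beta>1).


beta = 1.16
Compare beta to 1:
beta < 1 => infant mortality (phase 1)
beta = 1 => useful life (phase 2)
beta > 1 => wear-out (phase 3)
Since beta = 1.16, this is wear-out (increasing failure rate)
Phase = 3

3


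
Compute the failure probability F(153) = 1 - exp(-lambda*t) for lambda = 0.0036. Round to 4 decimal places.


lambda = 0.0036, t = 153
lambda * t = 0.5508
exp(-0.5508) = 0.5765
F(t) = 1 - 0.5765
F(t) = 0.4235

0.4235


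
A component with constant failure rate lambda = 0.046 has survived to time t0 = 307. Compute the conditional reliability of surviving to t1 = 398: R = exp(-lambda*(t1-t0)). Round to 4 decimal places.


lambda = 0.046
t0 = 307, t1 = 398
t1 - t0 = 91
lambda * (t1-t0) = 0.046 * 91 = 4.186
R = exp(-4.186)
R = 0.0152

0.0152


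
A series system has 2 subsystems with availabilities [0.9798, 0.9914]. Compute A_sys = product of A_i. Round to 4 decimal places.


Subsystems: [0.9798, 0.9914]
After subsystem 1 (A=0.9798): product = 0.9798
After subsystem 2 (A=0.9914): product = 0.9714
A_sys = 0.9714

0.9714


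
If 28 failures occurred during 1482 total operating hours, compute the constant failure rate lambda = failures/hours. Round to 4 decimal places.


failures = 28
total_hours = 1482
lambda = 28 / 1482
lambda = 0.0189

0.0189


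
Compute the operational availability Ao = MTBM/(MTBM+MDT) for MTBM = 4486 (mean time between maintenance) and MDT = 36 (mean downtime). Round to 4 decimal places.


MTBM = 4486
MDT = 36
MTBM + MDT = 4522
Ao = 4486 / 4522
Ao = 0.992

0.992


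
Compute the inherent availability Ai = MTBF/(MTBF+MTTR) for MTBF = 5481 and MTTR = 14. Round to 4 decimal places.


MTBF = 5481
MTTR = 14
MTBF + MTTR = 5495
Ai = 5481 / 5495
Ai = 0.9975

0.9975


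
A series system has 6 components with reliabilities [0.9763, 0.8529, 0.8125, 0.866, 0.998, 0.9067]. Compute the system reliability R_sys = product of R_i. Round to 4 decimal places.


Components: [0.9763, 0.8529, 0.8125, 0.866, 0.998, 0.9067]
After component 1 (R=0.9763): product = 0.9763
After component 2 (R=0.8529): product = 0.8327
After component 3 (R=0.8125): product = 0.6766
After component 4 (R=0.866): product = 0.5859
After component 5 (R=0.998): product = 0.5847
After component 6 (R=0.9067): product = 0.5302
R_sys = 0.5302

0.5302


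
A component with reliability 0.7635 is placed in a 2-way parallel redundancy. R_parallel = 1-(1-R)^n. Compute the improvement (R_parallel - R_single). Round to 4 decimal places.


R_single = 0.7635, n = 2
1 - R_single = 0.2365
(1 - R_single)^n = 0.2365^2 = 0.0559
R_parallel = 1 - 0.0559 = 0.9441
Improvement = 0.9441 - 0.7635
Improvement = 0.1806

0.1806


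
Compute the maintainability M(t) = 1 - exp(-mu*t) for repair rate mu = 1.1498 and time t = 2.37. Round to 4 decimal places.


mu = 1.1498, t = 2.37
mu * t = 1.1498 * 2.37 = 2.725
exp(-2.725) = 0.0655
M(t) = 1 - 0.0655
M(t) = 0.9345

0.9345


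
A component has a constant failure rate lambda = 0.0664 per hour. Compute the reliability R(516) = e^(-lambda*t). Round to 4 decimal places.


lambda = 0.0664
t = 516
lambda * t = 34.2624
R(t) = e^(-34.2624)
R(t) = 0.0

0.0


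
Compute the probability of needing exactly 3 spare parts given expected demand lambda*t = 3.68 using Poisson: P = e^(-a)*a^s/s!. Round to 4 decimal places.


a = 3.68, s = 3
e^(-a) = e^(-3.68) = 0.0252
a^s = 3.68^3 = 49.836
s! = 6
P = 0.0252 * 49.836 / 6
P = 0.2095

0.2095


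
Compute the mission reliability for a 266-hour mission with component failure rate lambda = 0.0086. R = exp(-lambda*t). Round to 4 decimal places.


lambda = 0.0086
mission_time = 266
lambda * t = 0.0086 * 266 = 2.2876
R = exp(-2.2876)
R = 0.1015

0.1015


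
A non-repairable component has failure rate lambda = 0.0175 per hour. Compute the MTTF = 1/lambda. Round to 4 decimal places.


lambda = 0.0175
MTTF = 1 / 0.0175
MTTF = 57.1429

57.1429


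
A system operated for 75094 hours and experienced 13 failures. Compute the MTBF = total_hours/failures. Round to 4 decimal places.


total_hours = 75094
failures = 13
MTBF = 75094 / 13
MTBF = 5776.4615

5776.4615


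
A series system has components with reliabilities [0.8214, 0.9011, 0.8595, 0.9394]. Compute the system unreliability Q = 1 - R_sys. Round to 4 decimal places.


Components: [0.8214, 0.9011, 0.8595, 0.9394]
After component 1: product = 0.8214
After component 2: product = 0.7402
After component 3: product = 0.6362
After component 4: product = 0.5976
R_sys = 0.5976
Q = 1 - 0.5976 = 0.4024

0.4024


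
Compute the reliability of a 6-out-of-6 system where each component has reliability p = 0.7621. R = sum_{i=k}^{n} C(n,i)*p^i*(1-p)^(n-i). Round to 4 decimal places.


k = 6, n = 6, p = 0.7621
i=6: C(6,6)=1 * 0.7621^6 * 0.2379^0 = 0.1959
R = sum of terms = 0.1959

0.1959


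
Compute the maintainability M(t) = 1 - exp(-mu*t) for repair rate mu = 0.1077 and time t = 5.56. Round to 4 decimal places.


mu = 0.1077, t = 5.56
mu * t = 0.1077 * 5.56 = 0.5988
exp(-0.5988) = 0.5495
M(t) = 1 - 0.5495
M(t) = 0.4505

0.4505


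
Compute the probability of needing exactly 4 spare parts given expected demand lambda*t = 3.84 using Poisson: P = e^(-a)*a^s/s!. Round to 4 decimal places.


a = 3.84, s = 4
e^(-a) = e^(-3.84) = 0.0215
a^s = 3.84^4 = 217.4327
s! = 24
P = 0.0215 * 217.4327 / 24
P = 0.1947

0.1947


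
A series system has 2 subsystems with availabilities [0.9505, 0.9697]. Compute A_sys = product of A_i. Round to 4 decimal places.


Subsystems: [0.9505, 0.9697]
After subsystem 1 (A=0.9505): product = 0.9505
After subsystem 2 (A=0.9697): product = 0.9217
A_sys = 0.9217

0.9217


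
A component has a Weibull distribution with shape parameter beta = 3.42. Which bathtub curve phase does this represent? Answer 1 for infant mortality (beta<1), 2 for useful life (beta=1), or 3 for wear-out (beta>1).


beta = 3.42
Compare beta to 1:
beta < 1 => infant mortality (phase 1)
beta = 1 => useful life (phase 2)
beta > 1 => wear-out (phase 3)
Since beta = 3.42, this is wear-out (increasing failure rate)
Phase = 3

3


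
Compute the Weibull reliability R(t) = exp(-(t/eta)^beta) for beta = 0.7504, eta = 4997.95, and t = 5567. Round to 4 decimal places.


beta = 0.7504, eta = 4997.95, t = 5567
t/eta = 5567 / 4997.95 = 1.1139
(t/eta)^beta = 1.1139^0.7504 = 1.0843
R(t) = exp(-1.0843)
R(t) = 0.3381

0.3381


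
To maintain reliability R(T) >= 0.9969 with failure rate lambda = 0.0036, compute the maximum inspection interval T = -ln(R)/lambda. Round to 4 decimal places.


R_target = 0.9969
lambda = 0.0036
-ln(0.9969) = 0.0031
T = 0.0031 / 0.0036
T = 0.8624

0.8624


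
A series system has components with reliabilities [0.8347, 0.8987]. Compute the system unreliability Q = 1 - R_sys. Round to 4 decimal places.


Components: [0.8347, 0.8987]
After component 1: product = 0.8347
After component 2: product = 0.7501
R_sys = 0.7501
Q = 1 - 0.7501 = 0.2499

0.2499


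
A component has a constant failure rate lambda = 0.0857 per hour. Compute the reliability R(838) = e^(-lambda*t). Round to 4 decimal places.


lambda = 0.0857
t = 838
lambda * t = 71.8166
R(t) = e^(-71.8166)
R(t) = 0.0

0.0


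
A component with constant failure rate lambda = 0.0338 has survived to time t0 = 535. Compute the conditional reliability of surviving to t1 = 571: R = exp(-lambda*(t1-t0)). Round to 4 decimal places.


lambda = 0.0338
t0 = 535, t1 = 571
t1 - t0 = 36
lambda * (t1-t0) = 0.0338 * 36 = 1.2168
R = exp(-1.2168)
R = 0.2962

0.2962


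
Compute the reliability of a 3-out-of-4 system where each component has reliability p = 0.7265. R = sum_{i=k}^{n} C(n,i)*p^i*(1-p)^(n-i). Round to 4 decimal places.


k = 3, n = 4, p = 0.7265
i=3: C(4,3)=4 * 0.7265^3 * 0.2735^1 = 0.4195
i=4: C(4,4)=1 * 0.7265^4 * 0.2735^0 = 0.2786
R = sum of terms = 0.6981

0.6981


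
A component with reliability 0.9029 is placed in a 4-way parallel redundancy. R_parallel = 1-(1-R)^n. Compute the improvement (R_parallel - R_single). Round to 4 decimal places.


R_single = 0.9029, n = 4
1 - R_single = 0.0971
(1 - R_single)^n = 0.0971^4 = 0.0001
R_parallel = 1 - 0.0001 = 0.9999
Improvement = 0.9999 - 0.9029
Improvement = 0.097

0.097


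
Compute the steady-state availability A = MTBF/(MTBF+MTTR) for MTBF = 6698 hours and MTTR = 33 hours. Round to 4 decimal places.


MTBF = 6698
MTTR = 33
MTBF + MTTR = 6731
A = 6698 / 6731
A = 0.9951

0.9951


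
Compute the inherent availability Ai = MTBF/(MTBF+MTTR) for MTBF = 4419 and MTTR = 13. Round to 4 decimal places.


MTBF = 4419
MTTR = 13
MTBF + MTTR = 4432
Ai = 4419 / 4432
Ai = 0.9971

0.9971


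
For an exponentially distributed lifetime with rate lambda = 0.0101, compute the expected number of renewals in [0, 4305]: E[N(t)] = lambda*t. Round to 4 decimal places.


lambda = 0.0101
t = 4305
E[N(t)] = lambda * t
E[N(t)] = 0.0101 * 4305
E[N(t)] = 43.4805

43.4805


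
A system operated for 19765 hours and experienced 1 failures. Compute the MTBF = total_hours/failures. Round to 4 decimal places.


total_hours = 19765
failures = 1
MTBF = 19765 / 1
MTBF = 19765.0

19765.0


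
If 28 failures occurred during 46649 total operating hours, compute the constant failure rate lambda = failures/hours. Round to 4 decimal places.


failures = 28
total_hours = 46649
lambda = 28 / 46649
lambda = 0.0006

0.0006


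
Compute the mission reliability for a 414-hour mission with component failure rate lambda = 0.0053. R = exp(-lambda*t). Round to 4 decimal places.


lambda = 0.0053
mission_time = 414
lambda * t = 0.0053 * 414 = 2.1942
R = exp(-2.1942)
R = 0.1114

0.1114


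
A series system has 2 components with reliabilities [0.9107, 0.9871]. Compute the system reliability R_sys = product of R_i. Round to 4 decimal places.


Components: [0.9107, 0.9871]
After component 1 (R=0.9107): product = 0.9107
After component 2 (R=0.9871): product = 0.899
R_sys = 0.899

0.899


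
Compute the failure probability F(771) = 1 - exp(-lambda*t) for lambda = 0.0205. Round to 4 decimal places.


lambda = 0.0205, t = 771
lambda * t = 15.8055
exp(-15.8055) = 0.0
F(t) = 1 - 0.0
F(t) = 1.0

1.0


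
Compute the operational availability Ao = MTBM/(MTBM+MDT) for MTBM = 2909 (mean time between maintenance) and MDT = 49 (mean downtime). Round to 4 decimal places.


MTBM = 2909
MDT = 49
MTBM + MDT = 2958
Ao = 2909 / 2958
Ao = 0.9834

0.9834


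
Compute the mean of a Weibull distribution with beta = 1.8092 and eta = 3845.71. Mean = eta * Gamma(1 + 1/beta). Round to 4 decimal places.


beta = 1.8092, eta = 3845.71
1/beta = 0.5527
1 + 1/beta = 1.5527
Gamma(1.5527) = 0.8891
Mean = 3845.71 * 0.8891
Mean = 3419.1088

3419.1088


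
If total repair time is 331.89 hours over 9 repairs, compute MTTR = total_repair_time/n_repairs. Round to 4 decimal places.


total_repair_time = 331.89
n_repairs = 9
MTTR = 331.89 / 9
MTTR = 36.8767

36.8767


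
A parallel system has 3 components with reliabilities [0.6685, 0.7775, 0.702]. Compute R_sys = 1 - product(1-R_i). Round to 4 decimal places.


Components: [0.6685, 0.7775, 0.702]
(1 - 0.6685) = 0.3315, running product = 0.3315
(1 - 0.7775) = 0.2225, running product = 0.0738
(1 - 0.702) = 0.298, running product = 0.022
Product of (1-R_i) = 0.022
R_sys = 1 - 0.022 = 0.978

0.978


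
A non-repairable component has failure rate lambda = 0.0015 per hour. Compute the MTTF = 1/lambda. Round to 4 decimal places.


lambda = 0.0015
MTTF = 1 / 0.0015
MTTF = 666.6667

666.6667


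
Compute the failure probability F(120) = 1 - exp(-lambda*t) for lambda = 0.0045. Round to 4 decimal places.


lambda = 0.0045, t = 120
lambda * t = 0.54
exp(-0.54) = 0.5827
F(t) = 1 - 0.5827
F(t) = 0.4173

0.4173


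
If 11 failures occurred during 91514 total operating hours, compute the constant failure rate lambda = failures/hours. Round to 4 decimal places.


failures = 11
total_hours = 91514
lambda = 11 / 91514
lambda = 0.0001

0.0001


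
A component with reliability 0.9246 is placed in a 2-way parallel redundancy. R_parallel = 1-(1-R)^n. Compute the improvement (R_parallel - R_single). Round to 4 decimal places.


R_single = 0.9246, n = 2
1 - R_single = 0.0754
(1 - R_single)^n = 0.0754^2 = 0.0057
R_parallel = 1 - 0.0057 = 0.9943
Improvement = 0.9943 - 0.9246
Improvement = 0.0697

0.0697


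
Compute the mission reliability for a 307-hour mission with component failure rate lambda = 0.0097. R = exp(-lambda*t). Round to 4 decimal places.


lambda = 0.0097
mission_time = 307
lambda * t = 0.0097 * 307 = 2.9779
R = exp(-2.9779)
R = 0.0509

0.0509


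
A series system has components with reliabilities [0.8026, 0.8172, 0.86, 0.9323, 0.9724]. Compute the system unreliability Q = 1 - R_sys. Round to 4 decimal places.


Components: [0.8026, 0.8172, 0.86, 0.9323, 0.9724]
After component 1: product = 0.8026
After component 2: product = 0.6559
After component 3: product = 0.5641
After component 4: product = 0.5259
After component 5: product = 0.5114
R_sys = 0.5114
Q = 1 - 0.5114 = 0.4886

0.4886


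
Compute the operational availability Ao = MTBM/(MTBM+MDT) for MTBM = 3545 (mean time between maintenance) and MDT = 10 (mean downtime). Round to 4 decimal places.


MTBM = 3545
MDT = 10
MTBM + MDT = 3555
Ao = 3545 / 3555
Ao = 0.9972

0.9972


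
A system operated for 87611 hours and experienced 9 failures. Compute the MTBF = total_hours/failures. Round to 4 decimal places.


total_hours = 87611
failures = 9
MTBF = 87611 / 9
MTBF = 9734.5556

9734.5556


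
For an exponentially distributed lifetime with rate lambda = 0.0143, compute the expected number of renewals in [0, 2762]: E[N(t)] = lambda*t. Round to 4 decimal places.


lambda = 0.0143
t = 2762
E[N(t)] = lambda * t
E[N(t)] = 0.0143 * 2762
E[N(t)] = 39.4966

39.4966


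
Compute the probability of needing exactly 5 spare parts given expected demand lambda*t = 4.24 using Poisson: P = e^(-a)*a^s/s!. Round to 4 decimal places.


a = 4.24, s = 5
e^(-a) = e^(-4.24) = 0.0144
a^s = 4.24^5 = 1370.343
s! = 120
P = 0.0144 * 1370.343 / 120
P = 0.1645

0.1645


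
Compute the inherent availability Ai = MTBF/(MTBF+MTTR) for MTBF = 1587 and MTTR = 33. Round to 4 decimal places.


MTBF = 1587
MTTR = 33
MTBF + MTTR = 1620
Ai = 1587 / 1620
Ai = 0.9796

0.9796


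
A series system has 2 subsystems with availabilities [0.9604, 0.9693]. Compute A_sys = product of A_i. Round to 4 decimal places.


Subsystems: [0.9604, 0.9693]
After subsystem 1 (A=0.9604): product = 0.9604
After subsystem 2 (A=0.9693): product = 0.9309
A_sys = 0.9309

0.9309


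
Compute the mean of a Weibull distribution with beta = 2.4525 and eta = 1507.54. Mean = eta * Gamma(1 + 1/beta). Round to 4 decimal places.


beta = 2.4525, eta = 1507.54
1/beta = 0.4077
1 + 1/beta = 1.4077
Gamma(1.4077) = 0.8869
Mean = 1507.54 * 0.8869
Mean = 1336.9908

1336.9908


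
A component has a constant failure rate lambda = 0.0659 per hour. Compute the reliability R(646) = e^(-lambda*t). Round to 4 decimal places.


lambda = 0.0659
t = 646
lambda * t = 42.5714
R(t) = e^(-42.5714)
R(t) = 0.0

0.0


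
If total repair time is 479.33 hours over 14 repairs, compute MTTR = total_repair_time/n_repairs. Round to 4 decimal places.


total_repair_time = 479.33
n_repairs = 14
MTTR = 479.33 / 14
MTTR = 34.2379

34.2379


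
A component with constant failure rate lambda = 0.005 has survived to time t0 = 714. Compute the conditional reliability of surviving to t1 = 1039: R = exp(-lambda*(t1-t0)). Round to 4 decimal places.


lambda = 0.005
t0 = 714, t1 = 1039
t1 - t0 = 325
lambda * (t1-t0) = 0.005 * 325 = 1.625
R = exp(-1.625)
R = 0.1969

0.1969


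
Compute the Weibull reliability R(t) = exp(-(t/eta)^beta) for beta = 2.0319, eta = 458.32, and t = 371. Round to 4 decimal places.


beta = 2.0319, eta = 458.32, t = 371
t/eta = 371 / 458.32 = 0.8095
(t/eta)^beta = 0.8095^2.0319 = 0.6509
R(t) = exp(-0.6509)
R(t) = 0.5216

0.5216


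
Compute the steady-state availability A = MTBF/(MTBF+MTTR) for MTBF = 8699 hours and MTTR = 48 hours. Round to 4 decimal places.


MTBF = 8699
MTTR = 48
MTBF + MTTR = 8747
A = 8699 / 8747
A = 0.9945

0.9945


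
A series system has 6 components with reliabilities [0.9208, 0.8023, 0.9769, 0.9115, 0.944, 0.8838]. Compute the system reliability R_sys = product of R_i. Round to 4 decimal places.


Components: [0.9208, 0.8023, 0.9769, 0.9115, 0.944, 0.8838]
After component 1 (R=0.9208): product = 0.9208
After component 2 (R=0.8023): product = 0.7388
After component 3 (R=0.9769): product = 0.7217
After component 4 (R=0.9115): product = 0.6578
After component 5 (R=0.944): product = 0.621
After component 6 (R=0.8838): product = 0.5488
R_sys = 0.5488

0.5488


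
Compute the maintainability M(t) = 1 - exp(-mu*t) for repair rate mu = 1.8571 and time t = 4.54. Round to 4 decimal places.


mu = 1.8571, t = 4.54
mu * t = 1.8571 * 4.54 = 8.4312
exp(-8.4312) = 0.0002
M(t) = 1 - 0.0002
M(t) = 0.9998

0.9998


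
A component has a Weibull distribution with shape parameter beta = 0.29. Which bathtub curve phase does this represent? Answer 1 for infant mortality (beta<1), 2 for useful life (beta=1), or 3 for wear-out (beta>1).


beta = 0.29
Compare beta to 1:
beta < 1 => infant mortality (phase 1)
beta = 1 => useful life (phase 2)
beta > 1 => wear-out (phase 3)
Since beta = 0.29, this is infant mortality (decreasing failure rate)
Phase = 1

1


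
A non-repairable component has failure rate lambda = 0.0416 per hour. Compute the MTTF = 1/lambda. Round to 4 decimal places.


lambda = 0.0416
MTTF = 1 / 0.0416
MTTF = 24.0385

24.0385


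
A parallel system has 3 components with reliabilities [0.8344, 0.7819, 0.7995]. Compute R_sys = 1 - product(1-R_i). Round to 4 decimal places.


Components: [0.8344, 0.7819, 0.7995]
(1 - 0.8344) = 0.1656, running product = 0.1656
(1 - 0.7819) = 0.2181, running product = 0.0361
(1 - 0.7995) = 0.2005, running product = 0.0072
Product of (1-R_i) = 0.0072
R_sys = 1 - 0.0072 = 0.9928

0.9928


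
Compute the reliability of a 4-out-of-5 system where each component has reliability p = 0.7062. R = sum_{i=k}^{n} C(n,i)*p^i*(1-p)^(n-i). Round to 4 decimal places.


k = 4, n = 5, p = 0.7062
i=4: C(5,4)=5 * 0.7062^4 * 0.2938^1 = 0.3654
i=5: C(5,5)=1 * 0.7062^5 * 0.2938^0 = 0.1756
R = sum of terms = 0.541

0.541


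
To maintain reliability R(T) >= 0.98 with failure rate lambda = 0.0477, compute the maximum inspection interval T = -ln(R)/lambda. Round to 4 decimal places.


R_target = 0.98
lambda = 0.0477
-ln(0.98) = 0.0202
T = 0.0202 / 0.0477
T = 0.4235

0.4235


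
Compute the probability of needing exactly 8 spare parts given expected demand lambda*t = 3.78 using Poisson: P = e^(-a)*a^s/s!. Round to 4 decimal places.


a = 3.78, s = 8
e^(-a) = e^(-3.78) = 0.0228
a^s = 3.78^8 = 41680.6419
s! = 40320
P = 0.0228 * 41680.6419 / 40320
P = 0.0236

0.0236


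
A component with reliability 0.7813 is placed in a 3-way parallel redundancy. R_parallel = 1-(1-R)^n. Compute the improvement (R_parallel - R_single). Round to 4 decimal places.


R_single = 0.7813, n = 3
1 - R_single = 0.2187
(1 - R_single)^n = 0.2187^3 = 0.0105
R_parallel = 1 - 0.0105 = 0.9895
Improvement = 0.9895 - 0.7813
Improvement = 0.2082

0.2082


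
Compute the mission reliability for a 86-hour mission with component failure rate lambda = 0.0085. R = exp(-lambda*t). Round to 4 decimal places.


lambda = 0.0085
mission_time = 86
lambda * t = 0.0085 * 86 = 0.731
R = exp(-0.731)
R = 0.4814

0.4814


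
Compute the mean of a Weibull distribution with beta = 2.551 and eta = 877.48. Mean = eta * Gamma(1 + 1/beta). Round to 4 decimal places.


beta = 2.551, eta = 877.48
1/beta = 0.392
1 + 1/beta = 1.392
Gamma(1.392) = 0.8877
Mean = 877.48 * 0.8877
Mean = 778.9641

778.9641


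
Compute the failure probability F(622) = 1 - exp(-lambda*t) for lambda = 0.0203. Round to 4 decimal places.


lambda = 0.0203, t = 622
lambda * t = 12.6266
exp(-12.6266) = 0.0
F(t) = 1 - 0.0
F(t) = 1.0

1.0


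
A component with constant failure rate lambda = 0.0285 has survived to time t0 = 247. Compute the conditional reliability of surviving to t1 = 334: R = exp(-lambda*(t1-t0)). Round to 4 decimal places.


lambda = 0.0285
t0 = 247, t1 = 334
t1 - t0 = 87
lambda * (t1-t0) = 0.0285 * 87 = 2.4795
R = exp(-2.4795)
R = 0.0838

0.0838


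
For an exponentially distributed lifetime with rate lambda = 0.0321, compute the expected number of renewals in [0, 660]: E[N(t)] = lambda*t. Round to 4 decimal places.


lambda = 0.0321
t = 660
E[N(t)] = lambda * t
E[N(t)] = 0.0321 * 660
E[N(t)] = 21.186

21.186


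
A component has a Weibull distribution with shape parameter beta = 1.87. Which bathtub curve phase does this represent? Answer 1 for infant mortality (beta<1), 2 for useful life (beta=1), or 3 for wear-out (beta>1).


beta = 1.87
Compare beta to 1:
beta < 1 => infant mortality (phase 1)
beta = 1 => useful life (phase 2)
beta > 1 => wear-out (phase 3)
Since beta = 1.87, this is wear-out (increasing failure rate)
Phase = 3

3


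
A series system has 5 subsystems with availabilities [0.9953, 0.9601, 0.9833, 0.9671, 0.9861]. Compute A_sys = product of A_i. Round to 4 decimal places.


Subsystems: [0.9953, 0.9601, 0.9833, 0.9671, 0.9861]
After subsystem 1 (A=0.9953): product = 0.9953
After subsystem 2 (A=0.9601): product = 0.9556
After subsystem 3 (A=0.9833): product = 0.9396
After subsystem 4 (A=0.9671): product = 0.9087
After subsystem 5 (A=0.9861): product = 0.8961
A_sys = 0.8961

0.8961


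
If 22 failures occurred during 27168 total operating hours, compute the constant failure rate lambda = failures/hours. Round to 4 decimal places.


failures = 22
total_hours = 27168
lambda = 22 / 27168
lambda = 0.0008

0.0008


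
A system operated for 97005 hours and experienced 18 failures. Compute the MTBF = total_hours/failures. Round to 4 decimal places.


total_hours = 97005
failures = 18
MTBF = 97005 / 18
MTBF = 5389.1667

5389.1667


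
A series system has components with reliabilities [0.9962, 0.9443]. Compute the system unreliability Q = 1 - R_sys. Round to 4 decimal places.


Components: [0.9962, 0.9443]
After component 1: product = 0.9962
After component 2: product = 0.9407
R_sys = 0.9407
Q = 1 - 0.9407 = 0.0593

0.0593


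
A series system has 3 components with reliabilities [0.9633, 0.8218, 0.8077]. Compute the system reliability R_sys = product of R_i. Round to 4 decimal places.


Components: [0.9633, 0.8218, 0.8077]
After component 1 (R=0.9633): product = 0.9633
After component 2 (R=0.8218): product = 0.7916
After component 3 (R=0.8077): product = 0.6394
R_sys = 0.6394

0.6394


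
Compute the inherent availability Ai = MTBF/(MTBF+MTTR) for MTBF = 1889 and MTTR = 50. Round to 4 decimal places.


MTBF = 1889
MTTR = 50
MTBF + MTTR = 1939
Ai = 1889 / 1939
Ai = 0.9742

0.9742


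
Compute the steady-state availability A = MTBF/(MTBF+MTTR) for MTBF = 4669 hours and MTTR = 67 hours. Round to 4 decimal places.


MTBF = 4669
MTTR = 67
MTBF + MTTR = 4736
A = 4669 / 4736
A = 0.9859

0.9859


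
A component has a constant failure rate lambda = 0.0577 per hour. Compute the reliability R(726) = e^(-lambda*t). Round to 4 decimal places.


lambda = 0.0577
t = 726
lambda * t = 41.8902
R(t) = e^(-41.8902)
R(t) = 0.0

0.0


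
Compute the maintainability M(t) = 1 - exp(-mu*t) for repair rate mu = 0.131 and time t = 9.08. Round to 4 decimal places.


mu = 0.131, t = 9.08
mu * t = 0.131 * 9.08 = 1.1895
exp(-1.1895) = 0.3044
M(t) = 1 - 0.3044
M(t) = 0.6956

0.6956


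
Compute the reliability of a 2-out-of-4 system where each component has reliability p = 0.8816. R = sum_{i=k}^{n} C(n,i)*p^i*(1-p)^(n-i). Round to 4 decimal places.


k = 2, n = 4, p = 0.8816
i=2: C(4,2)=6 * 0.8816^2 * 0.1184^2 = 0.0654
i=3: C(4,3)=4 * 0.8816^3 * 0.1184^1 = 0.3245
i=4: C(4,4)=1 * 0.8816^4 * 0.1184^0 = 0.6041
R = sum of terms = 0.994

0.994


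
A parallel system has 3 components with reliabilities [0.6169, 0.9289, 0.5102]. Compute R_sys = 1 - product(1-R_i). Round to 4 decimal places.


Components: [0.6169, 0.9289, 0.5102]
(1 - 0.6169) = 0.3831, running product = 0.3831
(1 - 0.9289) = 0.0711, running product = 0.0272
(1 - 0.5102) = 0.4898, running product = 0.0133
Product of (1-R_i) = 0.0133
R_sys = 1 - 0.0133 = 0.9867

0.9867


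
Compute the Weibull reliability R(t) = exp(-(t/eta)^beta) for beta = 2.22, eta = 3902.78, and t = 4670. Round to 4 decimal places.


beta = 2.22, eta = 3902.78, t = 4670
t/eta = 4670 / 3902.78 = 1.1966
(t/eta)^beta = 1.1966^2.22 = 1.4895
R(t) = exp(-1.4895)
R(t) = 0.2255

0.2255


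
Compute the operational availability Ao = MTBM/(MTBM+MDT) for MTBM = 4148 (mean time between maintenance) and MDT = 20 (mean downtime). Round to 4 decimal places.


MTBM = 4148
MDT = 20
MTBM + MDT = 4168
Ao = 4148 / 4168
Ao = 0.9952

0.9952


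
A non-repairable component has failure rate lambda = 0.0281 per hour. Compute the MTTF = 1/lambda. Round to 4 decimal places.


lambda = 0.0281
MTTF = 1 / 0.0281
MTTF = 35.5872

35.5872


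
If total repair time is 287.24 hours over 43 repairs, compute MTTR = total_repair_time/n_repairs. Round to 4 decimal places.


total_repair_time = 287.24
n_repairs = 43
MTTR = 287.24 / 43
MTTR = 6.68

6.68


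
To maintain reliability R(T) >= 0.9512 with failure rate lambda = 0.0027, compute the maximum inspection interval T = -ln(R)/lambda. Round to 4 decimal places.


R_target = 0.9512
lambda = 0.0027
-ln(0.9512) = 0.05
T = 0.05 / 0.0027
T = 18.53

18.53


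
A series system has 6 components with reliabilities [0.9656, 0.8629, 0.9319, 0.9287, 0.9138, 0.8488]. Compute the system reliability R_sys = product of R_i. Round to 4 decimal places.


Components: [0.9656, 0.8629, 0.9319, 0.9287, 0.9138, 0.8488]
After component 1 (R=0.9656): product = 0.9656
After component 2 (R=0.8629): product = 0.8332
After component 3 (R=0.9319): product = 0.7765
After component 4 (R=0.9287): product = 0.7211
After component 5 (R=0.9138): product = 0.659
After component 6 (R=0.8488): product = 0.5593
R_sys = 0.5593

0.5593
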